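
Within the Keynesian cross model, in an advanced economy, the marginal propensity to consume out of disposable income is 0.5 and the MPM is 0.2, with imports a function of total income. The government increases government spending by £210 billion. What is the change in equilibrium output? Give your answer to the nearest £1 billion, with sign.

+£300 billion

Expenditure multiplier = 1/(1 − c + m) = 1/(1 − 0.5 + 0.2) = 1/0.7 ≈ 1.429.
ΔY = k × ΔG = (+£210 billion) / 0.7 = +£300 billion.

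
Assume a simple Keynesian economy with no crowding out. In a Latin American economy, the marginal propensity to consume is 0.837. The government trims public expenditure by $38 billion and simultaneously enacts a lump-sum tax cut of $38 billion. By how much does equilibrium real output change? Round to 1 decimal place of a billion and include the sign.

−$38.0 billion

Expenditure multiplier = 1/(1 − MPC) = 1/(1 − 0.837) = 1/0.163 ≈ 6.135.
ΔG contributes k·ΔG = (−$38 billion) / 0.163 ≈ −$233.1 billion.
ΔT of −$38 billion changes first-round spending by −c·ΔT = +$31.806 billion, contributing k·(−c·ΔT) = (+$31.806 billion) / 0.163 ≈ +$195.1 billion.
With ΔG = ΔT and no other leakages, the balanced-budget multiplier is 1, so ΔY = ΔG = −$38 billion.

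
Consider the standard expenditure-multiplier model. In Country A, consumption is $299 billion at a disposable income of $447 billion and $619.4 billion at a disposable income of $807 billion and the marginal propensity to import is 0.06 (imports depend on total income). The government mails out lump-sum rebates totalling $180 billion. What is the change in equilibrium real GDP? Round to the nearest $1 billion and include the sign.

MPC = ΔC/ΔYd = (619.4 − 299)/(807 − 447) = 320.4/360 = 0.89.
A lump-sum tax change of −$180 billion shifts disposable income by +$180 billion; first-round consumption changes by −c × ΔT = −0.89 × (−$180 billion) = +$160.2 billion.
Expenditure multiplier = 1/(1 − c + m) = 1/(1 − 0.89 + 0.06) = 1/0.17 ≈ 5.882.
The tax multiplier is −c × k ≈ −5.235, so ΔY = k × (−c·ΔT) = (+$160.2 billion) / 0.17 ≈ +$942 billion.

+$942 billion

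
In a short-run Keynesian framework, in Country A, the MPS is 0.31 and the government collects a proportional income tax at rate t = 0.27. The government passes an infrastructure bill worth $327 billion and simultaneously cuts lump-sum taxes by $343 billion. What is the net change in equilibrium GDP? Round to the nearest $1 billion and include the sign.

MPC = 1 − MPS = 1 − 0.31 = 0.69.
Expenditure multiplier = 1/(1 − c(1−t)) = 1/(1 − 0.69×0.73) = 1/0.4963 ≈ 2.015.
ΔG contributes k·ΔG = (+$327 billion) / 0.4963 ≈ +$658.9 billion.
ΔT of −$343 billion changes first-round spending by −c·ΔT = +$236.67 billion, contributing k·(−c·ΔT) = (+$236.67 billion) / 0.4963 ≈ +$476.9 billion.
Net ΔY = k(ΔG − c·ΔT) = (+$563.67 billion) / 0.4963 ≈ +$1,136 billion.

+$1,136 billion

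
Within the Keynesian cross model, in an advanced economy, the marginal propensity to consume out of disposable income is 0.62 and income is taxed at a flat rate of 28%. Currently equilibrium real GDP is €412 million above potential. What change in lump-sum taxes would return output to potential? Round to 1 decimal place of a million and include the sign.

Spending multiplier = 1/(1 − c(1−t)) = 1/(1 − 0.62×0.72) = 1/0.5536 ≈ 1.806.
Tax multiplier = −c·k = −0.62/0.5536 ≈ −1.12. Need ΔY = −€412 million, so ΔT = ΔY/(−c·k) = −(−€412 million) × 0.5536 / 0.62 ≈ +€367.9 million.
The government should raise lump-sum taxes by €367.9 million.

+€367.9 million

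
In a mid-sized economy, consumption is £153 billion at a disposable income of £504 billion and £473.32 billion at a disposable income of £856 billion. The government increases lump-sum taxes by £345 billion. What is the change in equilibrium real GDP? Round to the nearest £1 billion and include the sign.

−£3,488 billion

MPC = ΔC/ΔYd = (473.32 − 153)/(856 − 504) = 320.32/352 = 0.91.
A lump-sum tax change of +£345 billion shifts disposable income by −£345 billion; first-round consumption changes by −c × ΔT = −0.91 × (+£345 billion) = −£313.95 billion.
Expenditure multiplier = 1/(1 − MPC) = 1/(1 − 0.91) = 1/0.09 ≈ 11.111.
The tax multiplier is −c × k ≈ −10.111, so ΔY = k × (−c·ΔT) = (−£313.95 billion) / 0.09 ≈ −£3,488 billion.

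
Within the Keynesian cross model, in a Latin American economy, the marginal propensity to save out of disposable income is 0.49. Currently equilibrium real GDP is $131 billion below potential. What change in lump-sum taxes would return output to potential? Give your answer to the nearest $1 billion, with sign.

−$126 billion

MPC = 1 − MPS = 1 − 0.49 = 0.51.
Spending multiplier = 1/(1 − MPC) = 1/(1 − 0.51) = 1/0.49 ≈ 2.041.
Tax multiplier = −c·k = −0.51/0.49 ≈ −1.041. Need ΔY = +$131 billion, so ΔT = ΔY/(−c·k) = −(+$131 billion) × 0.49 / 0.51 ≈ −$126 billion.
The government should cut lump-sum taxes by $126 billion.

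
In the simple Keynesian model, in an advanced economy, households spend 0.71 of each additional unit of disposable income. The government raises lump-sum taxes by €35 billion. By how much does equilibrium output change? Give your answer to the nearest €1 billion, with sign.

A lump-sum tax change of +€35 billion shifts disposable income by −€35 billion; first-round consumption changes by −c × ΔT = −0.71 × (+€35 billion) = −€24.85 billion.
Expenditure multiplier = 1/(1 − MPC) = 1/(1 − 0.71) = 1/0.29 ≈ 3.448.
The tax multiplier is −c × k ≈ −2.448, so ΔY = k × (−c·ΔT) = (−€24.85 billion) / 0.29 ≈ −€86 billion.

−€86 billion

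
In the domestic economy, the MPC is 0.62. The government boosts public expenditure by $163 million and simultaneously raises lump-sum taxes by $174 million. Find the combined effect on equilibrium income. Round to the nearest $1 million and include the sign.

+$145 million

Expenditure multiplier = 1/(1 − MPC) = 1/(1 − 0.62) = 1/0.38 ≈ 2.632.
ΔG contributes k·ΔG = (+$163 million) / 0.38 ≈ +$428.9 million.
ΔT of +$174 million changes first-round spending by −c·ΔT = −$107.88 million, contributing k·(−c·ΔT) = (−$107.88 million) / 0.38 ≈ −$283.9 million.
Net ΔY = k(ΔG − c·ΔT) = (+$55.12 million) / 0.38 ≈ +$145 million.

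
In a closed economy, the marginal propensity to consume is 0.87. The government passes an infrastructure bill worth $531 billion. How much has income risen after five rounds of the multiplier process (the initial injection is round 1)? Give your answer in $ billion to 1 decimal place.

$2,048.8 billion

Round 1 adds ΔG = $531 billion; each later round is MPC = 0.87 times the previous.
After 5 rounds: 531 + 461.97 + 401.9139 + 349.665093 + 304.20863091 = ΔG·(1 − c^5)/(1 − c) = 531 × (1 − 0.4984209207)/0.13 ≈ $2,048.8 billion.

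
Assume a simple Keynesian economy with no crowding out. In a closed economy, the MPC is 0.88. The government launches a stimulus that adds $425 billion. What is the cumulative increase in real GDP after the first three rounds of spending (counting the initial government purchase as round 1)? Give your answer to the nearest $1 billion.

$1,128 billion

Round 1 adds ΔG = $425 billion; each later round is MPC = 0.88 times the previous.
After 3 rounds: 425 + 374 + 329.12 = ΔG·(1 − c^3)/(1 − c) = 425 × (1 − 0.681472)/0.12 ≈ $1,128 billion.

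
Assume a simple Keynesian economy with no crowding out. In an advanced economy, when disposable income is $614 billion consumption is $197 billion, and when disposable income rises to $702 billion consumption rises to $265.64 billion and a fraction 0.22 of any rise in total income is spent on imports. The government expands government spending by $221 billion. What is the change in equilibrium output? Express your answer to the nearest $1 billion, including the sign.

MPC = ΔC/ΔYd = (265.64 − 197)/(702 − 614) = 68.64/88 = 0.78.
Spending multiplier = 1/(1 − c + m) = 1/(1 − 0.78 + 0.22) = 1/0.44 ≈ 2.273.
ΔY = k × ΔG = (+$221 billion) / 0.44 ≈ +$502 billion.

+$502 billion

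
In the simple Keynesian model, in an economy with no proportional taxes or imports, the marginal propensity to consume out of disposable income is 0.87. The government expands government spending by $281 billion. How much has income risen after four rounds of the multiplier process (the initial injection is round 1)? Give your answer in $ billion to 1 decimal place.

Round 1 adds ΔG = $281 billion; each later round is MPC = 0.87 times the previous.
After 4 rounds: 281 + 244.47 + 212.6889 + 185.039343 = ΔG·(1 − c^4)/(1 − c) = 281 × (1 − 0.57289761)/0.13 ≈ $923.2 billion.

$923.2 billion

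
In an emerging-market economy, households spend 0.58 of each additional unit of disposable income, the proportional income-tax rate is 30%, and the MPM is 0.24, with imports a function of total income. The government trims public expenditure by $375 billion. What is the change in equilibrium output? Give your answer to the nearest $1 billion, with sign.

−$450 billion

Government-spending multiplier = 1/(1 − c(1−t) + m) = 1/(1 − 0.58×0.7 + 0.24) = 1/0.834 ≈ 1.199.
ΔY = k × ΔG = (−$375 billion) / 0.834 ≈ −$450 billion.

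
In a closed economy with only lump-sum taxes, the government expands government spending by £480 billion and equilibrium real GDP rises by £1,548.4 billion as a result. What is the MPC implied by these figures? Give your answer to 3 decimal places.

Implied spending multiplier k = ΔY/ΔG = 1,548.4/480 ≈ 3.2258.
Since k = 1/(1 − MPC), MPC = 1 − 1/k = 1 − ΔG/ΔY = 1 − 480/1,548.4 ≈ 0.690.

0.690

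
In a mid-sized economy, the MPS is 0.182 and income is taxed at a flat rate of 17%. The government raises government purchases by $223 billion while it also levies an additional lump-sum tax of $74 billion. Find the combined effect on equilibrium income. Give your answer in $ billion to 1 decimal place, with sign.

MPC = 1 − MPS = 1 − 0.182 = 0.818.
Expenditure multiplier = 1/(1 − c(1−t)) = 1/(1 − 0.818×0.83) = 1/0.32106 ≈ 3.115.
ΔG contributes k·ΔG = (+$223 billion) / 0.32106 ≈ +$694.6 billion.
ΔT of +$74 billion changes first-round spending by −c·ΔT = −$60.532 billion, contributing k·(−c·ΔT) = (−$60.532 billion) / 0.32106 ≈ −$188.5 billion.
Net ΔY = k(ΔG − c·ΔT) = (+$162.468 billion) / 0.32106 ≈ +$506 billion.

+$506.0 billion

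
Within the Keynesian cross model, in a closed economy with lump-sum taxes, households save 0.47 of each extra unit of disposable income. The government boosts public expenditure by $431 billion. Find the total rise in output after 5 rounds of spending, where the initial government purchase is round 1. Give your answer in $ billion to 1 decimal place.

MPC = 1 − MPS = 1 − 0.47 = 0.53.
Round 1 adds ΔG = $431 billion; each later round is MPC = 0.53 times the previous.
After 5 rounds: 431 + 228.43 + 121.0679 + 64.165987 + 34.00797311 = ΔG·(1 − c^5)/(1 − c) = 431 × (1 − 0.0418195493)/0.47 ≈ $878.7 billion.

$878.7 billion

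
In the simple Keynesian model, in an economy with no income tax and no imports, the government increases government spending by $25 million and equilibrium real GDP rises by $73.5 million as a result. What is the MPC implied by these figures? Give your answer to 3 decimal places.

0.660

Implied spending multiplier k = ΔY/ΔG = 73.5/25 = 2.94.
Since k = 1/(1 − MPC), MPC = 1 − 1/k = 1 − ΔG/ΔY = 1 − 25/73.5 ≈ 0.660.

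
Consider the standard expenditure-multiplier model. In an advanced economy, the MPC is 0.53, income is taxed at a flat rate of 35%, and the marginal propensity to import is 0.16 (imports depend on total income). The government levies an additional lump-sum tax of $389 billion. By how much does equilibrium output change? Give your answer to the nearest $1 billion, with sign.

−$253 billion

A lump-sum tax change of +$389 billion shifts disposable income by −$389 billion; first-round consumption changes by −c × ΔT = −0.53 × (+$389 billion) = −$206.17 billion.
Expenditure multiplier = 1/(1 − c(1−t) + m) = 1/(1 − 0.53×0.65 + 0.16) = 1/0.8155 ≈ 1.226.
The tax multiplier is −c × k ≈ −0.65, so ΔY = k × (−c·ΔT) = (−$206.17 billion) / 0.8155 ≈ −$253 billion.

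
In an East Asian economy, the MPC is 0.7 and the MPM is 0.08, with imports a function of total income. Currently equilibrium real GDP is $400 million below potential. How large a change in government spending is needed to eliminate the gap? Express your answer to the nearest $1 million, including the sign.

Spending multiplier = 1/(1 − c + m) = 1/(1 − 0.7 + 0.08) = 1/0.38 ≈ 2.632.
Need ΔY = +$400 million, so ΔG = ΔY/k = (+$400 million) × 0.38 = +$152 million.
The government should increase government spending by $152 million.

+$152 million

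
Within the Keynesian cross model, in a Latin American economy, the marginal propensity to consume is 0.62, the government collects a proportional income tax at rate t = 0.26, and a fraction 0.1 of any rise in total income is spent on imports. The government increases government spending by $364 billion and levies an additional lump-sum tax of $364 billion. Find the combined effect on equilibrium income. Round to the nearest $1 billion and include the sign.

Expenditure multiplier = 1/(1 − c(1−t) + m) = 1/(1 − 0.62×0.74 + 0.1) = 1/0.6412 ≈ 1.56.
ΔG contributes k·ΔG = (+$364 billion) / 0.6412 ≈ +$567.7 billion.
ΔT of +$364 billion changes first-round spending by −c·ΔT = −$225.68 billion, contributing k·(−c·ΔT) = (−$225.68 billion) / 0.6412 ≈ −$352 billion.
Net ΔY = k(ΔG − c·ΔT) = (+$138.32 billion) / 0.6412 ≈ +$216 billion.

+$216 billion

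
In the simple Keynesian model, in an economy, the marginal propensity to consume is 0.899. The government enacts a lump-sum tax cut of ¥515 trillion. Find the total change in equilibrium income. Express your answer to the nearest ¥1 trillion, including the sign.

+¥4,584 trillion

A lump-sum tax change of −¥515 trillion shifts disposable income by +¥515 trillion; first-round consumption changes by −c × ΔT = −0.899 × (−¥515 trillion) = +¥462.985 trillion.
Expenditure multiplier = 1/(1 − MPC) = 1/(1 − 0.899) = 1/0.101 ≈ 9.901.
The tax multiplier is −c × k ≈ −8.901, so ΔY = k × (−c·ΔT) = (+¥462.985 trillion) / 0.101 ≈ +¥4,584 trillion.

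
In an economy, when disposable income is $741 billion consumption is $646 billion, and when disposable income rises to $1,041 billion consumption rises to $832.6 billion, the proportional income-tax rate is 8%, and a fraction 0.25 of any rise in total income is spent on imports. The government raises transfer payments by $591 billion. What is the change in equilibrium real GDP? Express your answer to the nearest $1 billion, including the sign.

MPC = ΔC/ΔYd = (832.6 − 646)/(1,041 − 741) = 186.6/300 = 0.622.
The transfer change shifts disposable income by +$591 billion, so first-round consumption changes by c·ΔTR = 0.622 × (+$591 billion) = +$367.602 billion.
Expenditure multiplier = 1/(1 − c(1−t) + m) = 1/(1 − 0.622×0.92 + 0.25) = 1/0.67776 ≈ 1.475.
The transfer multiplier is c × k ≈ 0.918, so ΔY = k × (c·ΔTR) = (+$367.602 billion) / 0.67776 ≈ +$542 billion.

+$542 billion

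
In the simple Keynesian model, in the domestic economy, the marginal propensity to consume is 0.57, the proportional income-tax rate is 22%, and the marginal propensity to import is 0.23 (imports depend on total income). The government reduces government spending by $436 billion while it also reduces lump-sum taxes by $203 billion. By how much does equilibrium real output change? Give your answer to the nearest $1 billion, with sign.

−$408 billion

Expenditure multiplier = 1/(1 − c(1−t) + m) = 1/(1 − 0.57×0.78 + 0.23) = 1/0.7854 ≈ 1.273.
ΔG contributes k·ΔG = (−$436 billion) / 0.7854 ≈ −$555.1 billion.
ΔT of −$203 billion changes first-round spending by −c·ΔT = +$115.71 billion, contributing k·(−c·ΔT) = (+$115.71 billion) / 0.7854 ≈ +$147.3 billion.
Net ΔY = k(ΔG − c·ΔT) = (−$320.29 billion) / 0.7854 ≈ −$408 billion.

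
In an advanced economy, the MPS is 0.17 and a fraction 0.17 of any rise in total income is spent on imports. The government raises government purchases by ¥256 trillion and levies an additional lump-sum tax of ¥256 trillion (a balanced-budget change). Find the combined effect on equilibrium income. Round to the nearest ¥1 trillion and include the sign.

MPC = 1 − MPS = 1 − 0.17 = 0.83.
Expenditure multiplier = 1/(1 − c + m) = 1/(1 − 0.83 + 0.17) = 1/0.34 ≈ 2.941.
ΔG contributes k·ΔG = (+¥256 trillion) / 0.34 ≈ +¥752.9 trillion.
ΔT of +¥256 trillion changes first-round spending by −c·ΔT = −¥212.48 trillion, contributing k·(−c·ΔT) = (−¥212.48 trillion) / 0.34 ≈ −¥624.9 trillion.
Net ΔY = k(ΔG − c·ΔT) = (+¥43.52 trillion) / 0.34 = +¥128 trillion.

+¥128 trillion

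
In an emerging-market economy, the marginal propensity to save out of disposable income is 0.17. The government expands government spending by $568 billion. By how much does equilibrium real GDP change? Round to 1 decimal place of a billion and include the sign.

+$3,341.2 billion

MPC = 1 − MPS = 1 − 0.17 = 0.83.
Spending multiplier = 1/(1 − MPC) = 1/(1 − 0.83) = 1/0.17 ≈ 5.882.
ΔY = k × ΔG = (+$568 billion) / 0.17 ≈ +$3,341.2 billion.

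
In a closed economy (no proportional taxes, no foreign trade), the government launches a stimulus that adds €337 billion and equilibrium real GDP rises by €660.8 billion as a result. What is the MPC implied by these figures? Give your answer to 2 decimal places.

Implied spending multiplier k = ΔY/ΔG = 660.8/337 ≈ 1.9608.
Since k = 1/(1 − MPC), MPC = 1 − 1/k = 1 − ΔG/ΔY = 1 − 337/660.8 ≈ 0.49.

0.49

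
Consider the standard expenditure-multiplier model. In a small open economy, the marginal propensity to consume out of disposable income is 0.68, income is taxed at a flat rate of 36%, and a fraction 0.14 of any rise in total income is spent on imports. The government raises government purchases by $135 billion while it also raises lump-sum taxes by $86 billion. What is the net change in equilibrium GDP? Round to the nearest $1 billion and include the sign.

Expenditure multiplier = 1/(1 − c(1−t) + m) = 1/(1 − 0.68×0.64 + 0.14) = 1/0.7048 ≈ 1.419.
ΔG contributes k·ΔG = (+$135 billion) / 0.7048 ≈ +$191.5 billion.
ΔT of +$86 billion changes first-round spending by −c·ΔT = −$58.48 billion, contributing k·(−c·ΔT) = (−$58.48 billion) / 0.7048 ≈ −$83 billion.
Net ΔY = k(ΔG − c·ΔT) = (+$76.52 billion) / 0.7048 ≈ +$109 billion.

+$109 billion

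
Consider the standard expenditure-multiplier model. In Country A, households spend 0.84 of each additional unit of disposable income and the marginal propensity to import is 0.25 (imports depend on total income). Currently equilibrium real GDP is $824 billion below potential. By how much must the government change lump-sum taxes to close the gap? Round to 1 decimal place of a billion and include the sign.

Spending multiplier = 1/(1 − c + m) = 1/(1 − 0.84 + 0.25) = 1/0.41 ≈ 2.439.
Tax multiplier = −c·k = −0.84/0.41 ≈ −2.049. Need ΔY = +$824 billion, so ΔT = ΔY/(−c·k) = −(+$824 billion) × 0.41 / 0.84 ≈ −$402.2 billion.
The government should cut lump-sum taxes by $402.2 billion.

−$402.2 billion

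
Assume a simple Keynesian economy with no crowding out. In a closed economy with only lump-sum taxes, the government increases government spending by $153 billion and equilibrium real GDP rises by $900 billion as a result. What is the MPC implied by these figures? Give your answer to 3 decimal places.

0.830

Implied spending multiplier k = ΔY/ΔG = 900/153 ≈ 5.8824.
Since k = 1/(1 − MPC), MPC = 1 − 1/k = 1 − ΔG/ΔY = 1 − 153/900 = 0.830.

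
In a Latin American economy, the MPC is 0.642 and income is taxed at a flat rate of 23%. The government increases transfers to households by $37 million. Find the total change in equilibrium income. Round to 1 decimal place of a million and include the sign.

+$47.0 million

The transfer change shifts disposable income by +$37 million, so first-round consumption changes by c·ΔTR = 0.642 × (+$37 million) = +$23.754 million.
Expenditure multiplier = 1/(1 − c(1−t)) = 1/(1 − 0.642×0.77) = 1/0.50566 ≈ 1.978.
The transfer multiplier is c × k ≈ 1.27, so ΔY = k × (c·ΔTR) = (+$23.754 million) / 0.50566 ≈ +$47 million.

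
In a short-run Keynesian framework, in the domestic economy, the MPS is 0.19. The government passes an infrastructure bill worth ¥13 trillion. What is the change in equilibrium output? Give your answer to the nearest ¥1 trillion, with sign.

MPC = 1 − MPS = 1 − 0.19 = 0.81.
Spending multiplier = 1/(1 − MPC) = 1/(1 − 0.81) = 1/0.19 ≈ 5.263.
ΔY = k × ΔG = (+¥13 trillion) / 0.19 ≈ +¥68 trillion.

+¥68 trillion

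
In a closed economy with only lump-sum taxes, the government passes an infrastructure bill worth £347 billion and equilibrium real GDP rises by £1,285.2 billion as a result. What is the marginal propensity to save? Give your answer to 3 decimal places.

Implied spending multiplier k = ΔY/ΔG = 1,285.2/347 ≈ 3.7037.
Since k = 1/(1 − MPC), MPC = 1 − 1/k = 1 − ΔG/ΔY = 1 − 347/1,285.2 ≈ 0.730.
MPS = 1 − MPC = 0.270.

0.270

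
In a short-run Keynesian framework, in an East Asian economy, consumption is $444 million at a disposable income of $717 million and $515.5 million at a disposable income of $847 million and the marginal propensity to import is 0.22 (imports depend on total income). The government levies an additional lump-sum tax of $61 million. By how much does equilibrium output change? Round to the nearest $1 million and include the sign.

−$50 million

MPC = ΔC/ΔYd = (515.5 − 444)/(847 − 717) = 71.5/130 = 0.55.
A lump-sum tax change of +$61 million shifts disposable income by −$61 million; first-round consumption changes by −c × ΔT = −0.55 × (+$61 million) = −$33.55 million.
Expenditure multiplier = 1/(1 − c + m) = 1/(1 − 0.55 + 0.22) = 1/0.67 ≈ 1.493.
The tax multiplier is −c × k ≈ −0.821, so ΔY = k × (−c·ΔT) = (−$33.55 million) / 0.67 ≈ −$50 million.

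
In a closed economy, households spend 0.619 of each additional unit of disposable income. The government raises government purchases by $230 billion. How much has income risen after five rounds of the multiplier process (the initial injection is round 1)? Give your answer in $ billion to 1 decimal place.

Round 1 adds ΔG = $230 billion; each later round is MPC = 0.619 times the previous.
After 5 rounds: 230 + 142.37 + 88.12703 + 54.55063157 + 33.76684094183 = ΔG·(1 − c^5)/(1 − c) = 230 × (1 − 0.090876845839099)/0.381 ≈ $548.8 billion.

$548.8 billion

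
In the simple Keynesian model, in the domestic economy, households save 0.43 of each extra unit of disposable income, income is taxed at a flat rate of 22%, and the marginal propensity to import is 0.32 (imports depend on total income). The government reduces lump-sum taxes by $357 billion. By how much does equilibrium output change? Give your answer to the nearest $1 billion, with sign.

MPC = 1 − MPS = 1 − 0.43 = 0.57.
A lump-sum tax change of −$357 billion shifts disposable income by +$357 billion; first-round consumption changes by −c × ΔT = −0.57 × (−$357 billion) = +$203.49 billion.
Expenditure multiplier = 1/(1 − c(1−t) + m) = 1/(1 − 0.57×0.78 + 0.32) = 1/0.8754 ≈ 1.142.
The tax multiplier is −c × k ≈ −0.651, so ΔY = k × (−c·ΔT) = (+$203.49 billion) / 0.8754 ≈ +$232 billion.

+$232 billion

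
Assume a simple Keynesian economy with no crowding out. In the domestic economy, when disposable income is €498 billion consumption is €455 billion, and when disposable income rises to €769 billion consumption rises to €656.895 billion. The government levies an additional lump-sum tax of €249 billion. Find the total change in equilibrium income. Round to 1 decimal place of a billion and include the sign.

MPC = ΔC/ΔYd = (656.895 − 455)/(769 − 498) = 201.895/271 = 0.745.
A lump-sum tax change of +€249 billion shifts disposable income by −€249 billion; first-round consumption changes by −c × ΔT = −0.745 × (+€249 billion) = −€185.505 billion.
Expenditure multiplier = 1/(1 − MPC) = 1/(1 − 0.745) = 1/0.255 ≈ 3.922.
The tax multiplier is −c × k ≈ −2.922, so ΔY = k × (−c·ΔT) = (−€185.505 billion) / 0.255 ≈ −€727.5 billion.

−€727.5 billion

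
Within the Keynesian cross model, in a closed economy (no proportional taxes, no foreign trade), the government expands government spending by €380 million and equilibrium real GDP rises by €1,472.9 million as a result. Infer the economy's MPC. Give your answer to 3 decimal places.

0.742

Implied spending multiplier k = ΔY/ΔG = 1,472.9/380 ≈ 3.8761.
Since k = 1/(1 − MPC), MPC = 1 − 1/k = 1 − ΔG/ΔY = 1 − 380/1,472.9 ≈ 0.742.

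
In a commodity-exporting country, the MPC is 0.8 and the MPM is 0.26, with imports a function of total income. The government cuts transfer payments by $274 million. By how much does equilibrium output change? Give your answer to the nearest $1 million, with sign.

The transfer change shifts disposable income by −$274 million, so first-round consumption changes by c·ΔTR = 0.8 × (−$274 million) = −$219.2 million.
Expenditure multiplier = 1/(1 − c + m) = 1/(1 − 0.8 + 0.26) = 1/0.46 ≈ 2.174.
The transfer multiplier is c × k ≈ 1.739, so ΔY = k × (c·ΔTR) = (−$219.2 million) / 0.46 ≈ −$477 million.

−$477 million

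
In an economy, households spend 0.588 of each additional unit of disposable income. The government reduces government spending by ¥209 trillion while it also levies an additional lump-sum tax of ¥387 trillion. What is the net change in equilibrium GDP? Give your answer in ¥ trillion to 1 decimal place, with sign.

Expenditure multiplier = 1/(1 − MPC) = 1/(1 − 0.588) = 1/0.412 ≈ 2.427.
ΔG contributes k·ΔG = (−¥209 trillion) / 0.412 ≈ −¥507.3 trillion.
ΔT of +¥387 trillion changes first-round spending by −c·ΔT = −¥227.556 trillion, contributing k·(−c·ΔT) = (−¥227.556 trillion) / 0.412 ≈ −¥552.3 trillion.
Net ΔY = k(ΔG − c·ΔT) = (−¥436.556 trillion) / 0.412 ≈ −¥1,059.6 trillion.

−¥1,059.6 trillion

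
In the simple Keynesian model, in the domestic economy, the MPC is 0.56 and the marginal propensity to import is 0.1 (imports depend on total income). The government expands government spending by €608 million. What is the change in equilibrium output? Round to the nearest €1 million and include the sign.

Government-spending multiplier = 1/(1 − c + m) = 1/(1 − 0.56 + 0.1) = 1/0.54 ≈ 1.852.
ΔY = k × ΔG = (+€608 million) / 0.54 ≈ +€1,126 million.

+€1,126 million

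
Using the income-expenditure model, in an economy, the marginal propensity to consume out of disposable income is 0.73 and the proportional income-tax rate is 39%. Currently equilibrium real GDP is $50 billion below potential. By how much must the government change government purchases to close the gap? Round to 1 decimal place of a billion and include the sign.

Spending multiplier = 1/(1 − c(1−t)) = 1/(1 − 0.73×0.61) = 1/0.5547 ≈ 1.803.
Need ΔY = +$50 billion, so ΔG = ΔY/k = (+$50 billion) × 0.5547 ≈ +$27.7 billion.
The government should increase government purchases by $27.7 billion.

+$27.7 billion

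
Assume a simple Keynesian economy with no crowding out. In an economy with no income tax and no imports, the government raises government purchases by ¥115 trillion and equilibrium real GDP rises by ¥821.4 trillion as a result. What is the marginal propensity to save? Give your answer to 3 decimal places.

Implied spending multiplier k = ΔY/ΔG = 821.4/115 ≈ 7.1426.
Since k = 1/(1 − MPC), MPC = 1 − 1/k = 1 − ΔG/ΔY = 1 − 115/821.4 ≈ 0.860.
MPS = 1 − MPC = 0.140.

0.140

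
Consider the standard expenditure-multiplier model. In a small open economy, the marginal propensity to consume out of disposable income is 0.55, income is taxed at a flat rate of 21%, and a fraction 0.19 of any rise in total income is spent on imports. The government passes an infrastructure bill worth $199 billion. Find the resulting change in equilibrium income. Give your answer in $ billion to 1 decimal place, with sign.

Expenditure multiplier = 1/(1 − c(1−t) + m) = 1/(1 − 0.55×0.79 + 0.19) = 1/0.7555 ≈ 1.324.
ΔY = k × ΔG = (+$199 billion) / 0.7555 ≈ +$263.4 billion.

+$263.4 billion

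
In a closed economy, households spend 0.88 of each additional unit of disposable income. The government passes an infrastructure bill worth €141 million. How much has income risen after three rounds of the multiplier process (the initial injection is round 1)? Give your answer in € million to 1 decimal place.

€374.3 million

Round 1 adds ΔG = €141 million; each later round is MPC = 0.88 times the previous.
After 3 rounds: 141 + 124.08 + 109.1904 = ΔG·(1 − c^3)/(1 − c) = 141 × (1 − 0.681472)/0.12 ≈ €374.3 million.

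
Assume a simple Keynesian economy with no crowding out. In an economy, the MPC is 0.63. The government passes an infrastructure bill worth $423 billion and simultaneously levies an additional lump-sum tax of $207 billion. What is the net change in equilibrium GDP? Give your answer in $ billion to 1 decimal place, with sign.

Expenditure multiplier = 1/(1 − MPC) = 1/(1 − 0.63) = 1/0.37 ≈ 2.703.
ΔG contributes k·ΔG = (+$423 billion) / 0.37 ≈ +$1,143.2 billion.
ΔT of +$207 billion changes first-round spending by −c·ΔT = −$130.41 billion, contributing k·(−c·ΔT) = (−$130.41 billion) / 0.37 ≈ −$352.5 billion.
Net ΔY = k(ΔG − c·ΔT) = (+$292.59 billion) / 0.37 ≈ +$790.8 billion.

+$790.8 billion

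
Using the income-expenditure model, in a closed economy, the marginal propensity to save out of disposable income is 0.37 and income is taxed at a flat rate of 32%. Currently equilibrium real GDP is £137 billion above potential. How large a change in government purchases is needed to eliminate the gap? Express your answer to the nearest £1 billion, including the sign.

−£78 billion

MPC = 1 − MPS = 1 − 0.37 = 0.63.
Spending multiplier = 1/(1 − c(1−t)) = 1/(1 − 0.63×0.68) = 1/0.5716 ≈ 1.749.
Need ΔY = −£137 billion, so ΔG = ΔY/k = (−£137 billion) × 0.5716 ≈ −£78 billion.
The government should cut government purchases by £78 billion.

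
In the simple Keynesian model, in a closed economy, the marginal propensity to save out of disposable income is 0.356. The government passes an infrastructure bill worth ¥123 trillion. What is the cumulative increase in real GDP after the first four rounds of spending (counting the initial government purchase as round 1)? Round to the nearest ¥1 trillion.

¥286 trillion

MPC = 1 − MPS = 1 − 0.356 = 0.644.
Round 1 adds ΔG = ¥123 trillion; each later round is MPC = 0.644 times the previous.
After 4 rounds: 123 + 79.212 + 51.012528 + 32.852068032 = ΔG·(1 − c^4)/(1 − c) = 123 × (1 − 0.172005949696)/0.356 ≈ ¥286 trillion.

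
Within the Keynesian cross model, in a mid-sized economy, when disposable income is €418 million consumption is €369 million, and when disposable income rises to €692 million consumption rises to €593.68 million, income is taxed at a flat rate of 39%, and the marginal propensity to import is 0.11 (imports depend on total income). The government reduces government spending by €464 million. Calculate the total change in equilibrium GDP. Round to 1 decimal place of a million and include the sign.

MPC = ΔC/ΔYd = (593.68 − 369)/(692 − 418) = 224.68/274 = 0.82.
Government-spending multiplier = 1/(1 − c(1−t) + m) = 1/(1 − 0.82×0.61 + 0.11) = 1/0.6098 ≈ 1.64.
ΔY = k × ΔG = (−€464 million) / 0.6098 ≈ −€760.9 million.

−€760.9 million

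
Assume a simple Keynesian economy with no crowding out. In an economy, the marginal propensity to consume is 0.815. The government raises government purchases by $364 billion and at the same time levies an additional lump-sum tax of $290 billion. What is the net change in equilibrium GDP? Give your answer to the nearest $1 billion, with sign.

+$690 billion

Expenditure multiplier = 1/(1 − MPC) = 1/(1 − 0.815) = 1/0.185 ≈ 5.405.
ΔG contributes k·ΔG = (+$364 billion) / 0.185 ≈ +$1,967.6 billion.
ΔT of +$290 billion changes first-round spending by −c·ΔT = −$236.35 billion, contributing k·(−c·ΔT) = (−$236.35 billion) / 0.185 ≈ −$1,277.6 billion.
Net ΔY = k(ΔG − c·ΔT) = (+$127.65 billion) / 0.185 = +$690 billion.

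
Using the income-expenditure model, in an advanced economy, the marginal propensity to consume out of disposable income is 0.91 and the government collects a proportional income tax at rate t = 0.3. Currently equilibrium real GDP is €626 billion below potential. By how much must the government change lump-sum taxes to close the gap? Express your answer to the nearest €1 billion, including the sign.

−€250 billion

Spending multiplier = 1/(1 − c(1−t)) = 1/(1 − 0.91×0.7) = 1/0.363 ≈ 2.755.
Tax multiplier = −c·k = −0.91/0.363 ≈ −2.507. Need ΔY = +€626 billion, so ΔT = ΔY/(−c·k) = −(+€626 billion) × 0.363 / 0.91 ≈ −€250 billion.
The government should cut lump-sum taxes by €250 billion.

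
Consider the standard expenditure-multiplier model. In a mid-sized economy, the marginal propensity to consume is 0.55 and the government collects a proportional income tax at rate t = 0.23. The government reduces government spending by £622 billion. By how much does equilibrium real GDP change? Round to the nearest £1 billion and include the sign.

Spending multiplier = 1/(1 − c(1−t)) = 1/(1 − 0.55×0.77) = 1/0.5765 ≈ 1.735.
ΔY = k × ΔG = (−£622 billion) / 0.5765 ≈ −£1,079 billion.

−£1,079 billion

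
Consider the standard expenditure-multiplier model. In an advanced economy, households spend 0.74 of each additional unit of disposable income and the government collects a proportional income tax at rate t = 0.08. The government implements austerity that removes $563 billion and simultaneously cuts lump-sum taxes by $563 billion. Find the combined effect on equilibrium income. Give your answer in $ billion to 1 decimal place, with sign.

−$458.6 billion

Expenditure multiplier = 1/(1 − c(1−t)) = 1/(1 − 0.74×0.92) = 1/0.3192 ≈ 3.133.
ΔG contributes k·ΔG = (−$563 billion) / 0.3192 ≈ −$1,763.8 billion.
ΔT of −$563 billion changes first-round spending by −c·ΔT = +$416.62 billion, contributing k·(−c·ΔT) = (+$416.62 billion) / 0.3192 ≈ +$1,305.2 billion.
Net ΔY = k(ΔG − c·ΔT) = (−$146.38 billion) / 0.3192 ≈ −$458.6 billion.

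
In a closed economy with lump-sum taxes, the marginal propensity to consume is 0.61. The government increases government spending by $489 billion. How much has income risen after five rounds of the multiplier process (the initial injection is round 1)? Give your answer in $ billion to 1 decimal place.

$1,147.9 billion

Round 1 adds ΔG = $489 billion; each later round is MPC = 0.61 times the previous.
After 5 rounds: 489 + 298.29 + 181.9569 + 110.993709 + 67.70616249 = ΔG·(1 − c^5)/(1 − c) = 489 × (1 − 0.0844596301)/0.39 ≈ $1,147.9 billion.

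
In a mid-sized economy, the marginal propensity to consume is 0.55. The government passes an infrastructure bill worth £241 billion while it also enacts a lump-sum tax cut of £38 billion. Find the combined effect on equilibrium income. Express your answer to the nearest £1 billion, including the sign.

Expenditure multiplier = 1/(1 − MPC) = 1/(1 − 0.55) = 1/0.45 ≈ 2.222.
ΔG contributes k·ΔG = (+£241 billion) / 0.45 ≈ +£535.6 billion.
ΔT of −£38 billion changes first-round spending by −c·ΔT = +£20.9 billion, contributing k·(−c·ΔT) = (+£20.9 billion) / 0.45 ≈ +£46.4 billion.
Net ΔY = k(ΔG − c·ΔT) = (+£261.9 billion) / 0.45 = +£582 billion.

+£582 billion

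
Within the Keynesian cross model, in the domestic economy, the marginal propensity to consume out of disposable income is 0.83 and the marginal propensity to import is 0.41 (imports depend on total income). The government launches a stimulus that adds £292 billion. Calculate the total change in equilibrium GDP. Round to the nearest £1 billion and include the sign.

+£503 billion

Government-spending multiplier = 1/(1 − c + m) = 1/(1 − 0.83 + 0.41) = 1/0.58 ≈ 1.724.
ΔY = k × ΔG = (+£292 billion) / 0.58 ≈ +£503 billion.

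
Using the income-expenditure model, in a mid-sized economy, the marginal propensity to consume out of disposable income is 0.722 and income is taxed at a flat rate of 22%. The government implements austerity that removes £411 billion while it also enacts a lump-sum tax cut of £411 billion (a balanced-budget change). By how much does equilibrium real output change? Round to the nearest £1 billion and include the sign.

Expenditure multiplier = 1/(1 − c(1−t)) = 1/(1 − 0.722×0.78) = 1/0.43684 ≈ 2.289.
ΔG contributes k·ΔG = (−£411 billion) / 0.43684 ≈ −£940.8 billion.
ΔT of −£411 billion changes first-round spending by −c·ΔT = +£296.742 billion, contributing k·(−c·ΔT) = (+£296.742 billion) / 0.43684 ≈ +£679.3 billion.
Net ΔY = k(ΔG − c·ΔT) = (−£114.258 billion) / 0.43684 ≈ −£262 billion.

−£262 billion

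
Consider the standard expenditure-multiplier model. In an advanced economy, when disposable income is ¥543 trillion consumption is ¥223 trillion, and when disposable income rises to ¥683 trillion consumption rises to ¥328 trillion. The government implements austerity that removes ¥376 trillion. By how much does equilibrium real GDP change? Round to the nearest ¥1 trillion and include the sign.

−¥1,504 trillion

MPC = ΔC/ΔYd = (328 − 223)/(683 − 543) = 105/140 = 0.75.
Spending multiplier = 1/(1 − MPC) = 1/(1 − 0.75) = 1/0.25 = 4.
ΔY = k × ΔG = (−¥376 trillion) / 0.25 = −¥1,504 trillion.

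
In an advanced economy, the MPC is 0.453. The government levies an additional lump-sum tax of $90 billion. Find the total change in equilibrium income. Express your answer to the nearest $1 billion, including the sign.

−$75 billion

A lump-sum tax change of +$90 billion shifts disposable income by −$90 billion; first-round consumption changes by −c × ΔT = −0.453 × (+$90 billion) = −$40.77 billion.
Expenditure multiplier = 1/(1 − MPC) = 1/(1 − 0.453) = 1/0.547 ≈ 1.828.
The tax multiplier is −c × k ≈ −0.828, so ΔY = k × (−c·ΔT) = (−$40.77 billion) / 0.547 ≈ −$75 billion.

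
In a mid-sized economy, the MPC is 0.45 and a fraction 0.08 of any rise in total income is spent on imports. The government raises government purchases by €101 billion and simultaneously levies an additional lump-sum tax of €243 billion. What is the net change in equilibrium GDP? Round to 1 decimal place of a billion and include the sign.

Expenditure multiplier = 1/(1 − c + m) = 1/(1 − 0.45 + 0.08) = 1/0.63 ≈ 1.587.
ΔG contributes k·ΔG = (+€101 billion) / 0.63 ≈ +€160.3 billion.
ΔT of +€243 billion changes first-round spending by −c·ΔT = −€109.35 billion, contributing k·(−c·ΔT) = (−€109.35 billion) / 0.63 ≈ −€173.6 billion.
Net ΔY = k(ΔG − c·ΔT) = (−€8.35 billion) / 0.63 ≈ −€13.3 billion.

−€13.3 billion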